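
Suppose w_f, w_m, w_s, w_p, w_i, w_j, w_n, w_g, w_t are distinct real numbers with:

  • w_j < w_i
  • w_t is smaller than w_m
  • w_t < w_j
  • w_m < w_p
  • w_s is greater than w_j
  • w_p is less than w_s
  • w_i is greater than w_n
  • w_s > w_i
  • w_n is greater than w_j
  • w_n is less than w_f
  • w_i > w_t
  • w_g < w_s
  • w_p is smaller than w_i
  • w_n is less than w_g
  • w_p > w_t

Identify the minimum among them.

w_t

Chaining upward from w_t: directly above it, w_m, w_p, w_j, w_i; then w_n, w_s; then w_f, w_g.
That covers every other element, and nothing is given below w_t, so w_t is the minimum.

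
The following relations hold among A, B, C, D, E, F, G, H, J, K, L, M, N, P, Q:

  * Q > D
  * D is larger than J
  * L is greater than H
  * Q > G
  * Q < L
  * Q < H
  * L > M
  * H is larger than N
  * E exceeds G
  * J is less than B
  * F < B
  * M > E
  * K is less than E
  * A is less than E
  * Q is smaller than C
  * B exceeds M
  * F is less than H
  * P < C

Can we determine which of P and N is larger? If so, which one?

Following every chain through P: above P we get C.
N is not reached, and no chain runs the other way from N to P.
So the given relations leave the order of P and N undetermined.

undetermined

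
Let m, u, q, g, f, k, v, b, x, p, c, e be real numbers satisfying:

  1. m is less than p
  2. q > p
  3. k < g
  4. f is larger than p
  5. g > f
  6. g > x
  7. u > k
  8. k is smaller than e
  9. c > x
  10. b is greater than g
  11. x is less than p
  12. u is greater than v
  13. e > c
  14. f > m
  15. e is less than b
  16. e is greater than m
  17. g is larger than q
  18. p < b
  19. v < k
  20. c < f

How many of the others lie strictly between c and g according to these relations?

The relations place c below g. An element lies strictly between them when it is forced above c and also forced below g.
Above c: {e, f, b}. Below g: {x, m, p, v, q, k, f}.
Intersection: {f} — 1.

1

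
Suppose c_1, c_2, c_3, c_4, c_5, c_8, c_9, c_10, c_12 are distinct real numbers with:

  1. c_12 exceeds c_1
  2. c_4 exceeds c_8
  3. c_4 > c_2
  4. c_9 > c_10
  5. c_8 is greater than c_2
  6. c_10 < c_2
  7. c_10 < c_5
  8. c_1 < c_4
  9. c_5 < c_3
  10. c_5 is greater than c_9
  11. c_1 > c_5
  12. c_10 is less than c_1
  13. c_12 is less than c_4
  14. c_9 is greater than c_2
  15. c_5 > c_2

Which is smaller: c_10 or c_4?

Link the given pairs in sequence: c_10 < c_2; c_2 < c_9; c_9 < c_5; c_5 < c_1; c_1 < c_12; c_12 < c_4.
Chaining these gives c_10 < c_2 < c_9 < c_5 < c_1 < c_12 < c_4.
So c_10 < c_4; c_10 is the smaller of the two.

c_10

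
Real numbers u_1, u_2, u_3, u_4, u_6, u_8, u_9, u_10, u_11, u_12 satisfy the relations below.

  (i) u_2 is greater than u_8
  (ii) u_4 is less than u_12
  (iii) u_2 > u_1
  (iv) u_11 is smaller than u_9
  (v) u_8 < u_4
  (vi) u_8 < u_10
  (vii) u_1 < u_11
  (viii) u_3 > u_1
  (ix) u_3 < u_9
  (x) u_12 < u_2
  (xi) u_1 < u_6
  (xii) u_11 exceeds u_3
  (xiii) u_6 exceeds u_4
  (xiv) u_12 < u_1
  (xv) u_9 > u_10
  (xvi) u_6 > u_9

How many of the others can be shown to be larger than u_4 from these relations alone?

The elements the relations force above u_4 are u_12, u_1, u_3, u_2, u_11, u_9, u_6 — no chain reaches any other.
That is 7.

7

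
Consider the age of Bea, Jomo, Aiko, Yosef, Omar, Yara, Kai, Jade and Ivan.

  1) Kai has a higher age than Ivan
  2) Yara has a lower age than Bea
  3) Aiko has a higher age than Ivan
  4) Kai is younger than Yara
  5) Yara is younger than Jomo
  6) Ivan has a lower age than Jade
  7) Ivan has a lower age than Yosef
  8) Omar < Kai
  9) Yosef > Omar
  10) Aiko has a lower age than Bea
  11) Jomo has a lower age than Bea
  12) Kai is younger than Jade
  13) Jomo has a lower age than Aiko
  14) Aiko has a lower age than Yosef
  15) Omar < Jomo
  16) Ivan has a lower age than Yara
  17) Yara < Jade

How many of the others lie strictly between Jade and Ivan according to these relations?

2

The relations place Ivan below Jade. An element lies strictly between them when it is forced above Ivan and also forced below Jade.
Above Ivan: {Kai, Yara, Jomo, Aiko, Bea, Yosef}. Below Jade: {Omar, Kai, Yara}.
Intersection: {Kai, Yara} — 2.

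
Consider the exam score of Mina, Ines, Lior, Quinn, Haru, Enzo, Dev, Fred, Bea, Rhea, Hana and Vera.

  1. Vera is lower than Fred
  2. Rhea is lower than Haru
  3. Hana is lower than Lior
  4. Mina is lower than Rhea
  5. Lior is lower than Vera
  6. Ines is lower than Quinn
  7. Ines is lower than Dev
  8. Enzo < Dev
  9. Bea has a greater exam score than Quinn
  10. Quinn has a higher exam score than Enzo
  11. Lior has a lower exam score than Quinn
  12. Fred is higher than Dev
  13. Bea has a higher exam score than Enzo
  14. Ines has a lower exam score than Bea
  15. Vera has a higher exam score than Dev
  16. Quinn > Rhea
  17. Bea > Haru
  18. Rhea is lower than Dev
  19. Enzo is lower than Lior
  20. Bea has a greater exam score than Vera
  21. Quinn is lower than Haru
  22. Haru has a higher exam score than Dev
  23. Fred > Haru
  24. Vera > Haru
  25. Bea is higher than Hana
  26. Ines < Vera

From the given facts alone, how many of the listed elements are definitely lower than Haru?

8

Directly below Haru: Rhea, Quinn, Dev.
One step further: Mina, Ines, Enzo, Lior (7 so far).
One step further: Hana (8 so far).
Nothing else is reachable below Haru; 8 in all.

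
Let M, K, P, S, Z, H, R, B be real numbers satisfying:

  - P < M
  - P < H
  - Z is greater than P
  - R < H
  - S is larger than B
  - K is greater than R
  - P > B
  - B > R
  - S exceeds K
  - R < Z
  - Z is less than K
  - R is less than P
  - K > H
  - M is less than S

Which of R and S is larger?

S

R < B and B < P give R < P.
With P < H: R < B < P < H.
With H < K: R < B < P < H < K.
Then K < S extends the chain to S.
So R < S; S is the larger of the two.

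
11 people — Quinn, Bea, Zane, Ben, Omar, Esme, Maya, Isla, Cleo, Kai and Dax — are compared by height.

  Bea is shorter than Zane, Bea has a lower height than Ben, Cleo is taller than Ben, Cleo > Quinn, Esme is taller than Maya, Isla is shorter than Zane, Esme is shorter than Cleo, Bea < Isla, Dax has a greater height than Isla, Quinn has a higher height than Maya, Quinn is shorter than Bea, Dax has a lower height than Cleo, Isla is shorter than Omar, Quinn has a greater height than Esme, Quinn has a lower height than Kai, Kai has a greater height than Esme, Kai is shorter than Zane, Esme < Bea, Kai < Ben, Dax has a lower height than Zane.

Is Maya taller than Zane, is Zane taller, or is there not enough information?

Maya < Esme < Quinn < Bea < Zane, by transitivity through Esme, Quinn, Bea.
So Zane is taller.

Zane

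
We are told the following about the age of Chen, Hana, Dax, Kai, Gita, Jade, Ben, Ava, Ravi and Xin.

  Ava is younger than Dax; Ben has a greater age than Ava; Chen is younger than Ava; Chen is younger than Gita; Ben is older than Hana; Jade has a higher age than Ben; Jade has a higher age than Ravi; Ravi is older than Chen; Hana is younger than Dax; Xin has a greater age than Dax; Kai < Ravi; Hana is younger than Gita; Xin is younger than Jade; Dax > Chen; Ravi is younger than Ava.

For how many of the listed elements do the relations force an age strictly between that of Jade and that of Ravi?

The relations place Ravi below Jade. An element lies strictly between them when it is forced above Ravi and also forced below Jade.
Above Ravi: {Ava, Ben, Dax, Xin}. Below Jade: {Hana, Chen, Kai, Ava, Ben, Dax, Xin}.
Intersection: {Ava, Ben, Dax, Xin} — 4.

4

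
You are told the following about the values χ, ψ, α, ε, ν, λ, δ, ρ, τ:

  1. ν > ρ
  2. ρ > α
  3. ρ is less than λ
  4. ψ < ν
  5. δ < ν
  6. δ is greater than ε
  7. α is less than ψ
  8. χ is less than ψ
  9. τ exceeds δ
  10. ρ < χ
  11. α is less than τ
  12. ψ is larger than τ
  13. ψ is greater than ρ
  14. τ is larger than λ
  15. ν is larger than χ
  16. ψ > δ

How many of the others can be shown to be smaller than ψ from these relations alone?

7

Directly below ψ: α, ρ, χ, δ, τ.
One step further: ε, λ (7 so far).
Nothing else is reachable below ψ; 7 in all.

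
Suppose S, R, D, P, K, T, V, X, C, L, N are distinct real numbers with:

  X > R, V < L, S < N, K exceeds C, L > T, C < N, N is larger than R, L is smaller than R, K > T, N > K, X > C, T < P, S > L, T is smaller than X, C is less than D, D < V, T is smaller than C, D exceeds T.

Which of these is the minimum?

C is not least since T < C; D is not least since C < D; P is not least since T < P; K is not least since T < K; V is not least since D < V; L is not least since T < L; R is not least since L < R; S is not least since L < S; N is not least since K < N; X is not least since T < X.
Only T has nothing below it, so T is the minimum.

T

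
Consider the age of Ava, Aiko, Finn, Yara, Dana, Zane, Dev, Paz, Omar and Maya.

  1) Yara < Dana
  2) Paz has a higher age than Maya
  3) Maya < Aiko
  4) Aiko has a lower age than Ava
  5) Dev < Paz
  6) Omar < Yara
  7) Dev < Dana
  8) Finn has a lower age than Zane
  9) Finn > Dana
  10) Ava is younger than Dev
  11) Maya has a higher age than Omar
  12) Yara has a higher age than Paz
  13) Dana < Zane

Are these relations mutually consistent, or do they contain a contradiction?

consistent

The single ordering Omar < Maya < Aiko < Ava < Dev < Paz < Yara < Dana < Finn < Zane satisfies every listed relation, so no contradiction arises.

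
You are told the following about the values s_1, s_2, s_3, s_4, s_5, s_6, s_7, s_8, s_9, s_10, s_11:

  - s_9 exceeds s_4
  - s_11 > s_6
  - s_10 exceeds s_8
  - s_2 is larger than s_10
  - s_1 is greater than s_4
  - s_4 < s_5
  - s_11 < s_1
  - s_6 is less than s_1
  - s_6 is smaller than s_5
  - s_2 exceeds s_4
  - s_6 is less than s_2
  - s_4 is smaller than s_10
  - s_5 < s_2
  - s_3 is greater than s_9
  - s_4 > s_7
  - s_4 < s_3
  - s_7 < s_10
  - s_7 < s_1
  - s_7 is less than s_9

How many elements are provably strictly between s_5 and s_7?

1

The relations place s_7 below s_5. An element lies strictly between them when it is forced above s_7 and also forced below s_5.
Above s_7: {s_4, s_9, s_3, s_10, s_1, s_2}. Below s_5: {s_4, s_6}.
Intersection: {s_4} — 1.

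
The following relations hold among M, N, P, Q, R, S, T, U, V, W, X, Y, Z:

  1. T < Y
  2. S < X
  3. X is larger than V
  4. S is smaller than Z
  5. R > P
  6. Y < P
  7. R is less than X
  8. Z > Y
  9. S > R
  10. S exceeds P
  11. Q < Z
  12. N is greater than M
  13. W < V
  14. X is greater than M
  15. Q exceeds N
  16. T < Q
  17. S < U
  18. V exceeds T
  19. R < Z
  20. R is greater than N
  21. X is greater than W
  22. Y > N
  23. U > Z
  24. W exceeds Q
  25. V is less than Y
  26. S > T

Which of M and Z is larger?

M < N and N < Q give M < Q.
Then Q < W extends the chain to W.
Then W < V extends the chain to V.
Then V < Y extends the chain to Y.
With Y < P: M < N < Q < W < V < Y < P.
Then P < R extends the chain to R.
With R < S: M < N < Q < W < V < Y < P < R < S.
Then S < Z extends the chain to Z.
So M < Z; Z is the larger of the two.

Z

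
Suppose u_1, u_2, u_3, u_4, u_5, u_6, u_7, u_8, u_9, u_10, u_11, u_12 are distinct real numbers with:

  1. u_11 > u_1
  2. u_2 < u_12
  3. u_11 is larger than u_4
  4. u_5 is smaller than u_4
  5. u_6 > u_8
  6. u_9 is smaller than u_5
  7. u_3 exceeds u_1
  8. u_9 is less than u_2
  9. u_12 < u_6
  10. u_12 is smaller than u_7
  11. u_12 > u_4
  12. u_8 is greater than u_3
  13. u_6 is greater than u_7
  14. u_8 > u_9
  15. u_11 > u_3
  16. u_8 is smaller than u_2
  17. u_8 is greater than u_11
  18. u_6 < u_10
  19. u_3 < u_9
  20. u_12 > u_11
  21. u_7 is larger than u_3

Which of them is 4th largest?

Chaining the given pairs: u_1 < u_3 < u_9 < u_5 < u_4 < u_11 < u_8 < u_2 < u_12 < u_7 < u_6 < u_10.
The 4th largest is u_12.

u_12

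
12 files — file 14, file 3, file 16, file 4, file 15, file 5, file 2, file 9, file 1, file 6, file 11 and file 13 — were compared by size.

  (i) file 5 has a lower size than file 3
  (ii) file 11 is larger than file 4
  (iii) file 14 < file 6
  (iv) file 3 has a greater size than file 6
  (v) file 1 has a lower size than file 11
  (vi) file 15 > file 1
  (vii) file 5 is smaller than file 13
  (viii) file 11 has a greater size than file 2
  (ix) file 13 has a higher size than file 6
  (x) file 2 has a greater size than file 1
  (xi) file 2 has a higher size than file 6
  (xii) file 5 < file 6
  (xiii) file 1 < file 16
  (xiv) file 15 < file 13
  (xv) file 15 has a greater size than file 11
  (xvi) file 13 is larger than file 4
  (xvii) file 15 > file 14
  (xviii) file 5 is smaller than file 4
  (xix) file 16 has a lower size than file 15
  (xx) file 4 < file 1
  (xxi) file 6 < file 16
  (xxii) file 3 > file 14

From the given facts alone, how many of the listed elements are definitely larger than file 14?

The elements the relations force above file 14 are file 6, file 2, file 16, file 3, file 11, file 15, file 13 — no chain reaches any other.
That is 7.

7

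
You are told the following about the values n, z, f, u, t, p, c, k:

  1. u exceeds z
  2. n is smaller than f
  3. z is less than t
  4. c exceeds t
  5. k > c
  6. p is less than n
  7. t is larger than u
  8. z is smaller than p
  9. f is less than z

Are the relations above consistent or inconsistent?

We have z < p stated directly, yet also p < n < f < z by chaining the others — so p < z. Contradiction.

inconsistent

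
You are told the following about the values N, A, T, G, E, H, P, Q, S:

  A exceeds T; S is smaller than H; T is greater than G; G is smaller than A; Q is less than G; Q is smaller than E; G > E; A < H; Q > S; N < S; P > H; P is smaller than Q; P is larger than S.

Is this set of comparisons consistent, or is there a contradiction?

Chaining the given relations yields P < Q < E < G < T < A < H, so P < H. But one relation states H < P. These cannot both hold.

inconsistent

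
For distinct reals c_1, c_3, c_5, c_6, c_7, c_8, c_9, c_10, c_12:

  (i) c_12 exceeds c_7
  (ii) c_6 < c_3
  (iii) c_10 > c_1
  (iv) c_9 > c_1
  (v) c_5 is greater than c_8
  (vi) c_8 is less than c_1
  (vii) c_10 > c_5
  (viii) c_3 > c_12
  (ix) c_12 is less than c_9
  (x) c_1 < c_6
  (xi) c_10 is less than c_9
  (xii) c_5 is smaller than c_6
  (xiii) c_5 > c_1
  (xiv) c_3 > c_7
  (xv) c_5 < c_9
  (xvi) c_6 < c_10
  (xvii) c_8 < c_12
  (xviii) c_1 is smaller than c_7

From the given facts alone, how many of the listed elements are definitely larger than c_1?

7

From c_1 the given relations immediately reach c_5, c_7, c_6, c_10, c_9.
From those, c_12, c_3 — 7 in total.
No other element is forced above c_1 by the given relations, so the count is 7.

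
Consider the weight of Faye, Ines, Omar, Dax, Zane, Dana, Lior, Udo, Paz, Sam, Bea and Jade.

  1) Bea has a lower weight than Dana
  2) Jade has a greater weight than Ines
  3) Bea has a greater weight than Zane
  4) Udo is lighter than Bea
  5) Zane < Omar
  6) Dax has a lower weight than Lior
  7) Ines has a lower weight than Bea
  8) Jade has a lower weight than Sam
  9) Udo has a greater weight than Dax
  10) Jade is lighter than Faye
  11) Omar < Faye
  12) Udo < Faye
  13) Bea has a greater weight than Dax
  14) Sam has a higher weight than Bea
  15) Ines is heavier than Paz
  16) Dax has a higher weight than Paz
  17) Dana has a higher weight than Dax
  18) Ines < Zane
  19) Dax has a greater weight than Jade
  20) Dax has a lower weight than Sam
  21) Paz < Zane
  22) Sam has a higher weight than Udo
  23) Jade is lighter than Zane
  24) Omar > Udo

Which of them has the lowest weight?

Paz

Chaining upward from Paz: directly above it, Ines, Dax, Zane; then Jade, Lior, Udo, Bea, Sam, Dana, Omar; then Faye.
That covers every other element, and nothing is given below Paz, so Paz is the lowest weight.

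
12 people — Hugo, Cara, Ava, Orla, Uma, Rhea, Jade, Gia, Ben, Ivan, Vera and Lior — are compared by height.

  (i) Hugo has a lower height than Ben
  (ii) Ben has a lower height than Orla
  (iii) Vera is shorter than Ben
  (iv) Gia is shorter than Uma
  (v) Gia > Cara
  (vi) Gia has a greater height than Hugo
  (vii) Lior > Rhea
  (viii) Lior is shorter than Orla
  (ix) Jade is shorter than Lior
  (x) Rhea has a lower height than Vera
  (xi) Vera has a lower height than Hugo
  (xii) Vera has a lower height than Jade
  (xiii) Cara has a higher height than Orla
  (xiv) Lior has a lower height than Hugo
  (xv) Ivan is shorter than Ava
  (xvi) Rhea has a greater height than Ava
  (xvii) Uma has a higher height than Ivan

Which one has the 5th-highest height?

Piecing the relations together gives one ordering: Ivan < Ava < Rhea < Vera < Jade < Lior < Hugo < Ben < Orla < Cara < Gia < Uma.
The 5th largest is Ben.

Ben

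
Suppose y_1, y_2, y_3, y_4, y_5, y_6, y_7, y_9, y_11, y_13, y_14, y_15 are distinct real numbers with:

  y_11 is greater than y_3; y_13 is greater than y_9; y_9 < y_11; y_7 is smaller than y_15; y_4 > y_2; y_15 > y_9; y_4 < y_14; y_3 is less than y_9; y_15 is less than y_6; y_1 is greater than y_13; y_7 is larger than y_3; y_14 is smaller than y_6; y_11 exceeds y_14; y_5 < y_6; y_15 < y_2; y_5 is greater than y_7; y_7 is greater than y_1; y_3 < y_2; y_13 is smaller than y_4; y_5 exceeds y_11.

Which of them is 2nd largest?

y_5

The consecutive relations fix a unique order: y_3 < y_9 < y_13 < y_1 < y_7 < y_15 < y_2 < y_4 < y_14 < y_11 < y_5 < y_6.
The 2nd largest is y_5.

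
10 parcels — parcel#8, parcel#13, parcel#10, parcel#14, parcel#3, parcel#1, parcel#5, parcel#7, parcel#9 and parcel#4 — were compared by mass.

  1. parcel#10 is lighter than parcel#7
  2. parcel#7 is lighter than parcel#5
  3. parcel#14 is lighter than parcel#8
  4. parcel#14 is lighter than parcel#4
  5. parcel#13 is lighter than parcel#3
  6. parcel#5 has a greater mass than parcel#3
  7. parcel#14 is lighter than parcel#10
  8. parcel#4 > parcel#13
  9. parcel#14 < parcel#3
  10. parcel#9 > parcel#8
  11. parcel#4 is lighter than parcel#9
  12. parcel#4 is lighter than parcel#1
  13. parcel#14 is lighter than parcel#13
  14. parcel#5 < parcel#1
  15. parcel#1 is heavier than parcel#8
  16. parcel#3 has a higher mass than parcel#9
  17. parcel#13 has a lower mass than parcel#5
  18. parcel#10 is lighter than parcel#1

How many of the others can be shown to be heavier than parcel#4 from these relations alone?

From parcel#4 the given relations immediately reach parcel#9, parcel#1.
From those, parcel#3 — 3 in total.
From those, parcel#5 — 4 in total.
No other element is forced above parcel#4 by the given relations, so the count is 4.

4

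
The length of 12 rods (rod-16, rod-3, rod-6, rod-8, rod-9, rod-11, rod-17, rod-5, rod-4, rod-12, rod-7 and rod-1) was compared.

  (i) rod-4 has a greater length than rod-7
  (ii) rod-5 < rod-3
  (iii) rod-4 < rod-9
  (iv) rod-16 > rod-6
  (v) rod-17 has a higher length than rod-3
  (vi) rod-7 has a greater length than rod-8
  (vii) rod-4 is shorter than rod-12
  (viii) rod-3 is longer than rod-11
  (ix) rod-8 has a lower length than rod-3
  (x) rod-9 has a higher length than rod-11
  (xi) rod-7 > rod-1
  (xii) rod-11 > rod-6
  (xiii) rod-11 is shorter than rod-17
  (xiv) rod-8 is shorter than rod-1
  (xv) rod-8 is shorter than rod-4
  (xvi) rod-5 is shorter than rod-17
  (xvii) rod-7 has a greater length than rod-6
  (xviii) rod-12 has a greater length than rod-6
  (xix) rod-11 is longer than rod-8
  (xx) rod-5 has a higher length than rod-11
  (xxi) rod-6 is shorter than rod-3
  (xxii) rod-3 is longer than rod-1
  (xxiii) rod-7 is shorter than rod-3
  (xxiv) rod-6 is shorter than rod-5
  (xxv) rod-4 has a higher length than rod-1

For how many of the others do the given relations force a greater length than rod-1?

6

Directly above rod-1: rod-7, rod-4, rod-3.
One step further: rod-17, rod-9, rod-12 (6 so far).
No other element is forced above rod-1 by the given relations, so the count is 6.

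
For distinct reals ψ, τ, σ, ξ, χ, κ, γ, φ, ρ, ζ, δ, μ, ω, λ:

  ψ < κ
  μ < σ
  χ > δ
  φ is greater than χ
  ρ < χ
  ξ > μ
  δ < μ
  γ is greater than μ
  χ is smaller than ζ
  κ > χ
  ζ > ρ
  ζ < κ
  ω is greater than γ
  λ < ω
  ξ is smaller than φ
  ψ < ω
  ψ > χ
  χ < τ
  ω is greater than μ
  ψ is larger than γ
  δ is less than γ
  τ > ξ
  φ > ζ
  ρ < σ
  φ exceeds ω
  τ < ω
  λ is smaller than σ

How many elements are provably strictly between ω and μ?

4

Chaining upward from μ reaches: γ, ψ, ξ, τ, κ, σ, φ.
Chaining downward from ω reaches: δ, ρ, χ, γ, ψ, λ, ξ, τ.
Strictly between μ and ω are those in both lists: γ, ψ, ξ, τ — 4 elements.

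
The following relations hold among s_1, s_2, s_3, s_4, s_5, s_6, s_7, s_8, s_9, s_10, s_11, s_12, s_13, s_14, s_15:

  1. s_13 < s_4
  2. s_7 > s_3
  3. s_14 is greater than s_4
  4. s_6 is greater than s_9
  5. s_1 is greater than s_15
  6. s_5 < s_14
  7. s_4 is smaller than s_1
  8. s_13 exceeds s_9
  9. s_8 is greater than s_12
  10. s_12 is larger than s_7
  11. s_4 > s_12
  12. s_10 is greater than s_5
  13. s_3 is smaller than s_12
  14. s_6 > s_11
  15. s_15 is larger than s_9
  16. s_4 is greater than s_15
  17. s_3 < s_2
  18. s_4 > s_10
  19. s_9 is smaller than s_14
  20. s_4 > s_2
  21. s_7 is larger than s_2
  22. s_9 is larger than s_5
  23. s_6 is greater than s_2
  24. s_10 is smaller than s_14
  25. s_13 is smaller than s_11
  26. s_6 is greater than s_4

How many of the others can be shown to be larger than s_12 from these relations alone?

5

Directly above s_12: s_4, s_8.
One step further: s_1, s_14, s_6 (5 so far).
Nothing else is reachable above s_12; 5 in all.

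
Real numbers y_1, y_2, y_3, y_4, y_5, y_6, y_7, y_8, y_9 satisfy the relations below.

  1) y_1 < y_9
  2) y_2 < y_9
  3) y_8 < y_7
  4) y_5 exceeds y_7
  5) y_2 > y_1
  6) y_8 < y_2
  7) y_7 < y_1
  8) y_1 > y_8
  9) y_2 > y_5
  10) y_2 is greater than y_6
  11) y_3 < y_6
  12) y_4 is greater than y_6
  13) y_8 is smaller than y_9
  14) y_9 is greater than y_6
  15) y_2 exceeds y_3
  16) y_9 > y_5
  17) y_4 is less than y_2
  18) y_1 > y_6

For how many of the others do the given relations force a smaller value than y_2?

Directly below y_2: y_3, y_8, y_6, y_4, y_5, y_1.
One step further: y_7 (7 so far).
Nothing else is reachable below y_2; 7 in all.

7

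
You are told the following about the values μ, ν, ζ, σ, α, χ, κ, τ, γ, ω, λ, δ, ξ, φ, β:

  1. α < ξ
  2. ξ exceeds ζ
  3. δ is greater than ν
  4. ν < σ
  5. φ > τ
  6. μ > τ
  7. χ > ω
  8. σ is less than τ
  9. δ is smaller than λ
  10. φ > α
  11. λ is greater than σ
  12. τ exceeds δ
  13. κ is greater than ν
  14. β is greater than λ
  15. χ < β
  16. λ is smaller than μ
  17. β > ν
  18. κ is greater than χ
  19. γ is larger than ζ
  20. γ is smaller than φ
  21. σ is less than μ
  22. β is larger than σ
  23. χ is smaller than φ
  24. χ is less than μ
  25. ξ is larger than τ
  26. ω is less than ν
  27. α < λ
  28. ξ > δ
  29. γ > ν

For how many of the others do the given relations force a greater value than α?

5

Directly above α: λ, ξ, φ.
One step further: β, μ (5 so far).
No other element is forced above α by the given relations, so the count is 5.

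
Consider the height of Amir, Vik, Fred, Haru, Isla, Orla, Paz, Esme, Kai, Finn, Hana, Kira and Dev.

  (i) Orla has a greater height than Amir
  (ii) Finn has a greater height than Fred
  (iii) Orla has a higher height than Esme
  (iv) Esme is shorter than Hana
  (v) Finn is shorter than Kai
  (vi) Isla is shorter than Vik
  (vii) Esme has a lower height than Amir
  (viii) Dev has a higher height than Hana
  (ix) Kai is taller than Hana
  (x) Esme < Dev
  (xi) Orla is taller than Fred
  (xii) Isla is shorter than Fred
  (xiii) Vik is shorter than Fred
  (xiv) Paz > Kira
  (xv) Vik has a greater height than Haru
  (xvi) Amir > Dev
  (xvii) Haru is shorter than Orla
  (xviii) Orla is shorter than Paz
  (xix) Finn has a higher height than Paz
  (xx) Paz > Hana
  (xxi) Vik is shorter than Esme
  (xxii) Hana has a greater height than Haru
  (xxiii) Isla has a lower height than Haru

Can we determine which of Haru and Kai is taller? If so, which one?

Kai

The relevant relations are Haru < Vik; Vik < Esme; Esme < Hana; Hana < Dev; Dev < Amir; Amir < Orla; Orla < Paz; Paz < Finn; Finn < Kai.
Chaining these gives Haru < Vik < Esme < Hana < Dev < Amir < Orla < Paz < Finn < Kai.
So Kai is taller.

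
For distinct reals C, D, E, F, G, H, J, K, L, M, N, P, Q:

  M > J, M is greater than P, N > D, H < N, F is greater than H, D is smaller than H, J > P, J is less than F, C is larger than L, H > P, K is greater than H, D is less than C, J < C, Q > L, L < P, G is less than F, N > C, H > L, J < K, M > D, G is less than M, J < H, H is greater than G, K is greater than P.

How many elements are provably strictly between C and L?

2

Chaining upward from L reaches: P, Q, J, H, M, F, K, N.
Chaining downward from C reaches: P, D, J.
Strictly between L and C are those in both lists: P, J — 2 elements.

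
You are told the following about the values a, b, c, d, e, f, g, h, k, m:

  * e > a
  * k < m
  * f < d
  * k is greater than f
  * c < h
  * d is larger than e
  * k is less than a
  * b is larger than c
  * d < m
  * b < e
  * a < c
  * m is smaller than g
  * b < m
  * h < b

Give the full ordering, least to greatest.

Nothing is placed below f, so it is least; from there f < k; k < a; a < c; c < h; h < b; b < e; e < d; d < m; m < g, each given directly.

f < k < a < c < h < b < e < d < m < g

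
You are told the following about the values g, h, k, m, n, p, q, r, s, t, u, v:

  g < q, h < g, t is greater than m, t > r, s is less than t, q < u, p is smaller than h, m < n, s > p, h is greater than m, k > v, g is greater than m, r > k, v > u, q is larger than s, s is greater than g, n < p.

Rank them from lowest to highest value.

m < n < p < h < g < s < q < u < v < k < r < t

Nothing is placed below m, so it is least; from there m < n; n < p; p < h; h < g; g < s; s < q; q < u; u < v; v < k; k < r; r < t, each given directly.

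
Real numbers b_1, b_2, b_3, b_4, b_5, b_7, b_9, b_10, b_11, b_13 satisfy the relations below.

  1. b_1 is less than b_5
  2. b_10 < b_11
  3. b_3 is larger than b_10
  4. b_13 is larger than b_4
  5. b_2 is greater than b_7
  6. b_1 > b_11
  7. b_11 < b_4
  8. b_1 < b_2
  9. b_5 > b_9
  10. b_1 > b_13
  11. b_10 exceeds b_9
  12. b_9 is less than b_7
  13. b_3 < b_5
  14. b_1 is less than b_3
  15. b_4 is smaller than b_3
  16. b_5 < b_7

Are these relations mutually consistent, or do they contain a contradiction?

consistent

The single ordering b_9 < b_10 < b_11 < b_4 < b_13 < b_1 < b_3 < b_5 < b_7 < b_2 satisfies every listed relation, so no contradiction arises.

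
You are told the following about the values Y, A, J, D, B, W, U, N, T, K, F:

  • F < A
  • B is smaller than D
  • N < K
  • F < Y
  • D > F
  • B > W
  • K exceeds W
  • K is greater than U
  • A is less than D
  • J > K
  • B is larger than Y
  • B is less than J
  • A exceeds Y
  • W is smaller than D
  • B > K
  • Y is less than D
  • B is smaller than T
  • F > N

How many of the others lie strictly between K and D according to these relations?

1

The relations place K below D. An element lies strictly between them when it is forced above K and also forced below D.
Above K: {B, T, J}. Below D: {N, W, U, F, Y, B, A}.
Intersection: {B} — 1.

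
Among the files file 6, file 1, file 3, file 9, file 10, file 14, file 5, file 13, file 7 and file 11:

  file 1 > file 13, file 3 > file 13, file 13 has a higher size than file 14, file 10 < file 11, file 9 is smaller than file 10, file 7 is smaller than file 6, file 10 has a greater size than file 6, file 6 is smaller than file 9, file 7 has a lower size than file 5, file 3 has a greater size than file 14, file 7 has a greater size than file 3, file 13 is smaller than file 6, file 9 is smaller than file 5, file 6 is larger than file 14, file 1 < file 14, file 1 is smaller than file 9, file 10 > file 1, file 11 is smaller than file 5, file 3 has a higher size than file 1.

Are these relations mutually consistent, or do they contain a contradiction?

inconsistent

Chaining the given relations yields file 1 < file 14 < file 13, so file 1 < file 13. But one relation states file 13 < file 1. These cannot both hold.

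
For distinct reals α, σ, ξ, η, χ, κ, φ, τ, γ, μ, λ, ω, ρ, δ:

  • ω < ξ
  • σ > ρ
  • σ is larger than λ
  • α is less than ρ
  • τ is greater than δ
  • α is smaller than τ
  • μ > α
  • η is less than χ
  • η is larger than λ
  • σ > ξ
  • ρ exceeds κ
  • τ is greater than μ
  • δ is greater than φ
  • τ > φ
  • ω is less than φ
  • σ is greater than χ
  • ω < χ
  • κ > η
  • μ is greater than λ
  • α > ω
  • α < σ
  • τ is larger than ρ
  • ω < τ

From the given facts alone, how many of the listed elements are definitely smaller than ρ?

5

Directly below ρ: α, κ.
One step further: ω, η (4 so far).
One step further: λ (5 so far).
Nothing else is reachable below ρ; 5 in all.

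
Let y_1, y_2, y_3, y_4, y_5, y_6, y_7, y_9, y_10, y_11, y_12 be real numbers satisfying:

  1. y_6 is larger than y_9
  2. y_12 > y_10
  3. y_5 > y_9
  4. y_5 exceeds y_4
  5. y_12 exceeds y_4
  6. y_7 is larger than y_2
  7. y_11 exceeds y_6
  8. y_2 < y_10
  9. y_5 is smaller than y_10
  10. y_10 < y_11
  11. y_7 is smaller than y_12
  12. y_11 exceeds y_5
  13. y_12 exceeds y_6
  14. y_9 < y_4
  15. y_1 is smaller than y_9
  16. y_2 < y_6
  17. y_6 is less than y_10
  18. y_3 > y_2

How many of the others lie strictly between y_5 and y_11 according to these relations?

1

Chaining upward from y_5 reaches: y_10, y_12.
Chaining downward from y_11 reaches: y_1, y_2, y_9, y_4, y_6, y_10.
Strictly between y_5 and y_11 are those in both lists: y_10 — 1 element.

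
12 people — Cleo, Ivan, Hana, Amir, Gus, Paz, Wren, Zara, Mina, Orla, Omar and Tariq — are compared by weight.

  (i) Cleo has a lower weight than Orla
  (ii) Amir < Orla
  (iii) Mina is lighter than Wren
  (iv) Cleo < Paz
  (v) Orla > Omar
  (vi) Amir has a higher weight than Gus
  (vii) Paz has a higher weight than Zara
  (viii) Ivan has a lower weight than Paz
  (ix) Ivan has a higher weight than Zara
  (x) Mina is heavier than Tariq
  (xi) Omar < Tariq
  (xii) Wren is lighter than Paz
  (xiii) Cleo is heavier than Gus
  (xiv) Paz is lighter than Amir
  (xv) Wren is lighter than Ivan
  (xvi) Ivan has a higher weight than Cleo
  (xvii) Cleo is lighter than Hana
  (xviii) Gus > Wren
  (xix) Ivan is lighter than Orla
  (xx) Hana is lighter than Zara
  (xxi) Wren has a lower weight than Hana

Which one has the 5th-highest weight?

Chaining the given pairs: Omar < Tariq < Mina < Wren < Gus < Cleo < Hana < Zara < Ivan < Paz < Amir < Orla.
The 5th largest is Zara.

Zara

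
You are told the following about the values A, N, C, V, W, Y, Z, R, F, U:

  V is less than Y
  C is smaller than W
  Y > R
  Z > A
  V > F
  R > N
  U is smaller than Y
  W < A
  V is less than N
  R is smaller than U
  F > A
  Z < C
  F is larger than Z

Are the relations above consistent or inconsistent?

We have A < Z stated directly, yet also Z < C < W < A by chaining the others — so Z < A. Contradiction.

inconsistent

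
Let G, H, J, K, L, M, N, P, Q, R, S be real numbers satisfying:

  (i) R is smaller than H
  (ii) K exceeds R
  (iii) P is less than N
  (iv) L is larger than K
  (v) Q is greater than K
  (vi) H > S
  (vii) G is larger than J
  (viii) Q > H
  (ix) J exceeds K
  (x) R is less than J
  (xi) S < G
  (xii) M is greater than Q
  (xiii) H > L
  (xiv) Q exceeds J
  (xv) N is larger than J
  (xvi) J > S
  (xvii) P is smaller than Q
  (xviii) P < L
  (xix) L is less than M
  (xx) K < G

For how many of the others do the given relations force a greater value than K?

7

From K the given relations immediately reach J, L, G, Q.
From those, H, N, M — 7 in total.
Nothing else is reachable above K; 7 in all.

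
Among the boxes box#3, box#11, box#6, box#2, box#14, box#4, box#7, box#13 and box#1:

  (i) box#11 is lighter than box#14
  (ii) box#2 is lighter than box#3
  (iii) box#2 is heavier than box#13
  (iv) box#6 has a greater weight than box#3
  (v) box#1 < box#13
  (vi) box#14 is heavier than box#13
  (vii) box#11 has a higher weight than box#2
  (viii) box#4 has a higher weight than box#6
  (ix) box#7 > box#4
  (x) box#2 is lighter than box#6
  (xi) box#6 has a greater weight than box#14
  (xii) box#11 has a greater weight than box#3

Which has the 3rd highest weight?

Piecing the relations together gives one ordering: box#1 < box#13 < box#2 < box#3 < box#11 < box#14 < box#6 < box#4 < box#7.
The 3rd largest is box#6.

box#6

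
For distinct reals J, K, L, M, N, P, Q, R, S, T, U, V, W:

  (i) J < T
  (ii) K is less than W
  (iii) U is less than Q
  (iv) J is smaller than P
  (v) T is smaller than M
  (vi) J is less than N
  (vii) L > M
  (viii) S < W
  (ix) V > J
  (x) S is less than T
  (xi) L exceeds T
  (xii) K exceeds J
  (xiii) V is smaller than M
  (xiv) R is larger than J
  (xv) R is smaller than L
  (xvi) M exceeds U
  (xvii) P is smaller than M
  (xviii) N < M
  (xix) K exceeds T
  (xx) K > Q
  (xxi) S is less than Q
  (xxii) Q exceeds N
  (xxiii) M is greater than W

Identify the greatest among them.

L

J is not greatest since J < N; S is not greatest since S < T; U is not greatest since U < M; R is not greatest since R < L; P is not greatest since P < M; N is not greatest since N < Q; T is not greatest since T < L; Q is not greatest since Q < K; K is not greatest since K < W; W is not greatest since W < M; V is not greatest since V < M; M is not greatest since M < L.
Only L has nothing above it, so L is the greatest.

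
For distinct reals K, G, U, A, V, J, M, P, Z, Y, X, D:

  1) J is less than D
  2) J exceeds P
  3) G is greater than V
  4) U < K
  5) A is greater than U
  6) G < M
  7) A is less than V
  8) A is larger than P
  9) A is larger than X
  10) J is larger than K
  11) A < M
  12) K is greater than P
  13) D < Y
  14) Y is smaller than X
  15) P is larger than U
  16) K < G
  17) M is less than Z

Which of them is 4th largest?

V

Piecing the relations together gives one ordering: U < P < K < J < D < Y < X < A < V < G < M < Z.
The 4th largest is V.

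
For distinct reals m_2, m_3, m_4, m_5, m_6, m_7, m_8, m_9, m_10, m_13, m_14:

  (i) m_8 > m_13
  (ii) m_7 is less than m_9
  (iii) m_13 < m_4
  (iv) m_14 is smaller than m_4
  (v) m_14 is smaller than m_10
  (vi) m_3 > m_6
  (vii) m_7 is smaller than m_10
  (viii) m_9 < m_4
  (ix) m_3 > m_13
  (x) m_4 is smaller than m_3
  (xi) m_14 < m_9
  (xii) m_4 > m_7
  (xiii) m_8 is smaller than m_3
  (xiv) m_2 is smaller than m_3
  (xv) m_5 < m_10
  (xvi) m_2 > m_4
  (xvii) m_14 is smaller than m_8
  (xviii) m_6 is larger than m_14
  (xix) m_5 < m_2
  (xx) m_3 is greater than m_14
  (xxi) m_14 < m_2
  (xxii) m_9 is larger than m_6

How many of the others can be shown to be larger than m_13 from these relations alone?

The elements the relations force above m_13 are m_8, m_4, m_2, m_3 — no chain reaches any other.
That is 4.

4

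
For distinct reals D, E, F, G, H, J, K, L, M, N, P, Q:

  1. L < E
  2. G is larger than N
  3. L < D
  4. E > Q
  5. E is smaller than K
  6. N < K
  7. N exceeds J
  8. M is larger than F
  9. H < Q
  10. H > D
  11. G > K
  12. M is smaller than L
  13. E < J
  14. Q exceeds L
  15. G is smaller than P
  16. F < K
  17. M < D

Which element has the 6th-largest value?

E

Piecing the relations together gives one ordering: F < M < L < D < H < Q < E < J < N < K < G < P.
Counting 6 from the largest end gives E.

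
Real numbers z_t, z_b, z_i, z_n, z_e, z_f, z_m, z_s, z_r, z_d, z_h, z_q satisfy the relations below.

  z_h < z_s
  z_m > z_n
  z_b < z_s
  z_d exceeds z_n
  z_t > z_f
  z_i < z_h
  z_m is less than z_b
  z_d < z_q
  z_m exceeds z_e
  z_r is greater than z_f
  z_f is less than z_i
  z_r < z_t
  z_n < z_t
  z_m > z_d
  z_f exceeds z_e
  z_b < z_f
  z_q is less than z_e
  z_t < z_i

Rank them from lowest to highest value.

z_n < z_d < z_q < z_e < z_m < z_b < z_f < z_r < z_t < z_i < z_h < z_s

Each adjacent pair is fixed by a given relation: z_n < z_d; z_d < z_q; z_q < z_e; z_e < z_m; z_m < z_b; z_b < z_f; z_f < z_r; z_r < z_t; z_t < z_i; z_i < z_h; z_h < z_s. Chaining them end to end gives the full order.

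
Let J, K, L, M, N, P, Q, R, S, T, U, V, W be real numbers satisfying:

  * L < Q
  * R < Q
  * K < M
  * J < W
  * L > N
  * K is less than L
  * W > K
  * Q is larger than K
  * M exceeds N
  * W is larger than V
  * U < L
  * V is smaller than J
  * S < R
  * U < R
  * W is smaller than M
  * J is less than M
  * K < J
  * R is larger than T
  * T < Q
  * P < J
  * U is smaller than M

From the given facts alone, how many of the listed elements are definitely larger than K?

5

The elements the relations force above K are J, L, W, M, Q — no chain reaches any other.
That is 5.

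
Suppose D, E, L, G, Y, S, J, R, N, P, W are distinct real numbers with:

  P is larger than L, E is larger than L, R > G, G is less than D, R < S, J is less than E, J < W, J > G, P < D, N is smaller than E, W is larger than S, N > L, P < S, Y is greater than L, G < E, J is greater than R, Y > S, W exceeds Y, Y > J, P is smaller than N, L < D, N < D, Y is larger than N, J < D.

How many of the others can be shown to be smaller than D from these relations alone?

6

Directly below D: L, G, P, J, N.
One step further: R (6 so far).
No other element is forced below D by the given relations, so the count is 6.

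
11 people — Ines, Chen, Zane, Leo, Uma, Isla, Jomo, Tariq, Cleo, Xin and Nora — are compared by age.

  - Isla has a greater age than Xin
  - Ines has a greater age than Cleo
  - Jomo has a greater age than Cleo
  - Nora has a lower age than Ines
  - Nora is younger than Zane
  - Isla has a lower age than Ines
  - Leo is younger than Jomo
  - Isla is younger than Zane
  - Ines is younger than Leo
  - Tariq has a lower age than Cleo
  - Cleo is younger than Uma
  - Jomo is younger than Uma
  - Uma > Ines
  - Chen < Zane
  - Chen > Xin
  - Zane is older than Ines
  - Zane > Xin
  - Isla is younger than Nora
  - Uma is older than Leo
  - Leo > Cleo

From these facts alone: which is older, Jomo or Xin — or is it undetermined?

Jomo

Link the given pairs in sequence: Xin < Isla; Isla < Nora; Nora < Ines; Ines < Leo; Leo < Jomo.
Chaining these gives Xin < Isla < Nora < Ines < Leo < Jomo.
So Jomo is older.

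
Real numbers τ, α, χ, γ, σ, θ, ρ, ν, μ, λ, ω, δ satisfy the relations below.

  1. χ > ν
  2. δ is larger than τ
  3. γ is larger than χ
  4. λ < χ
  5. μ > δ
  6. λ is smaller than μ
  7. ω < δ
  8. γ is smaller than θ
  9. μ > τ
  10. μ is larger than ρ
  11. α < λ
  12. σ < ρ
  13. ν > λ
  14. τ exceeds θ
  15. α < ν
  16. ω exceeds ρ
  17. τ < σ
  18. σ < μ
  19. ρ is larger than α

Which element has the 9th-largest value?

χ

Chaining the given pairs: α < λ < ν < χ < γ < θ < τ < σ < ρ < ω < δ < μ.
The 9th largest is χ.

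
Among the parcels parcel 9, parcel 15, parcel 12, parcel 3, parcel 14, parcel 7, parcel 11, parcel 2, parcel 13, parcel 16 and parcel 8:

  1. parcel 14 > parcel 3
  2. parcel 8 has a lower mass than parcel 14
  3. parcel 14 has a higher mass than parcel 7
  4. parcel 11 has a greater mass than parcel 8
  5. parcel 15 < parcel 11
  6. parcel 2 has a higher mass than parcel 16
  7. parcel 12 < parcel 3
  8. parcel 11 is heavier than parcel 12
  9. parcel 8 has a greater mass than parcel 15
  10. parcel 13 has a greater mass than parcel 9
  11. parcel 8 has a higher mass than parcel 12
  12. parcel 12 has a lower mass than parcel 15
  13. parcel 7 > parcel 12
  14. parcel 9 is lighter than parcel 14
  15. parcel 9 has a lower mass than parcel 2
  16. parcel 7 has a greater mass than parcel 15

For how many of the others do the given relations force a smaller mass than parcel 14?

The elements the relations force below parcel 14 are parcel 12, parcel 15, parcel 7, parcel 9, parcel 8, parcel 3 — no chain reaches any other.
That is 6.

6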